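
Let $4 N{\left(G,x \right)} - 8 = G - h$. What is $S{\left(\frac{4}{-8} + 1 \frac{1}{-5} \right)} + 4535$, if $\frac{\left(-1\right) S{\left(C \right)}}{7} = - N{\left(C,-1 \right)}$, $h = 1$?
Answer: $\frac{181841}{40} \approx 4546.0$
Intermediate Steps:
$N{\left(G,x \right)} = \frac{7}{4} + \frac{G}{4}$ ($N{\left(G,x \right)} = 2 + \frac{G - 1}{4} = 2 + \frac{-1 + G}{4} = 2 + \left(- \frac{1}{4} + \frac{G}{4}\right) = \frac{7}{4} + \frac{G}{4}$)
$S{\left(C \right)} = \frac{49}{4} + \frac{7 C}{4}$ ($S{\left(C \right)} = - 7 \left(- (\frac{7}{4} + \frac{C}{4})\right) = - 7 \left(- \frac{7}{4} - \frac{C}{4}\right) = \frac{49}{4} + \frac{7 C}{4}$)
$S{\left(\frac{4}{-8} + 1 \frac{1}{-5} \right)} + 4535 = \left(\frac{49}{4} + \frac{7 \left(\frac{4}{-8} + 1 \frac{1}{-5}\right)}{4}\right) + 4535 = \left(\frac{49}{4} + \frac{7 \left(4 \left(- \frac{1}{8}\right) + 1 \left(- \frac{1}{5}\right)\right)}{4}\right) + 4535 = \left(\frac{49}{4} + \frac{7 \left(- \frac{1}{2} - \frac{1}{5}\right)}{4}\right) + 4535 = \left(\frac{49}{4} + \frac{7}{4} \left(- \frac{7}{10}\right)\right) + 4535 = \left(\frac{49}{4} - \frac{49}{40}\right) + 4535 = \frac{441}{40} + 4535 = \frac{181841}{40}$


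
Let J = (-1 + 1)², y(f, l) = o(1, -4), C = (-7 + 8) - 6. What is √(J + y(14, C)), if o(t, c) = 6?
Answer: √6 ≈ 2.4495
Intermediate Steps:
C = -5 (C = 1 - 6 = -5)
y(f, l) = 6
J = 0 (J = 0² = 0)
√(J + y(14, C)) = √(0 + 6) = √6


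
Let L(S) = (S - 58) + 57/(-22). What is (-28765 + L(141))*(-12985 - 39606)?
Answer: 3017102641/2 ≈ 1.5086e+9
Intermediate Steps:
L(S) = -1333/22 + S (L(S) = (-58 + S) + 57*(-1/22) = (-58 + S) - 57/22 = -1333/22 + S)
(-28765 + L(141))*(-12985 - 39606) = (-28765 + (-1333/22 + 141))*(-12985 - 39606) = (-28765 + 1769/22)*(-52591) = -631061/22*(-52591) = 3017102641/2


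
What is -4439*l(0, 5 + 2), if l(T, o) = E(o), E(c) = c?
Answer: -31073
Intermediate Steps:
l(T, o) = o
-4439*l(0, 5 + 2) = -4439*(5 + 2) = -4439*7 = -31073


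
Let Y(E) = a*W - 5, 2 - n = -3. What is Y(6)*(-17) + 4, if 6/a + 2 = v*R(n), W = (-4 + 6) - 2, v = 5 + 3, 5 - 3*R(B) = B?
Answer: 89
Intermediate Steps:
n = 5 (n = 2 - 1*(-3) = 2 + 3 = 5)
R(B) = 5/3 - B/3
v = 8
W = 0 (W = 2 - 2 = 0)
a = -3 (a = 6/(-2 + 8*(5/3 - ⅓*5)) = 6/(-2 + 8*(5/3 - 5/3)) = 6/(-2 + 8*0) = 6/(-2 + 0) = 6/(-2) = 6*(-½) = -3)
Y(E) = -5 (Y(E) = -3*0 - 5 = 0 - 5 = -5)
Y(6)*(-17) + 4 = -5*(-17) + 4 = 85 + 4 = 89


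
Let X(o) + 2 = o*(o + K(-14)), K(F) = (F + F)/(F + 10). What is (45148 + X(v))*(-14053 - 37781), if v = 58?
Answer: -2535511944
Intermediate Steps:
K(F) = 2*F/(10 + F) (K(F) = (2*F)/(10 + F) = 2*F/(10 + F))
X(o) = -2 + o*(7 + o) (X(o) = -2 + o*(o + 2*(-14)/(10 - 14)) = -2 + o*(o + 2*(-14)/(-4)) = -2 + o*(o + 2*(-14)*(-1/4)) = -2 + o*(o + 7) = -2 + o*(7 + o))
(45148 + X(v))*(-14053 - 37781) = (45148 + (-2 + 58**2 + 7*58))*(-14053 - 37781) = (45148 + (-2 + 3364 + 406))*(-51834) = (45148 + 3768)*(-51834) = 48916*(-51834) = -2535511944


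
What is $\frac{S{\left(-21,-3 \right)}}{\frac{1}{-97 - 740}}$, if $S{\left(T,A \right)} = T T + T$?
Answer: $-351540$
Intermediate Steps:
$S{\left(T,A \right)} = T + T^{2}$ ($S{\left(T,A \right)} = T^{2} + T = T + T^{2}$)
$\frac{S{\left(-21,-3 \right)}}{\frac{1}{-97 - 740}} = \frac{\left(-21\right) \left(1 - 21\right)}{\frac{1}{-97 - 740}} = \frac{\left(-21\right) \left(-20\right)}{\frac{1}{-837}} = \frac{420}{- \frac{1}{837}} = 420 \left(-837\right) = -351540$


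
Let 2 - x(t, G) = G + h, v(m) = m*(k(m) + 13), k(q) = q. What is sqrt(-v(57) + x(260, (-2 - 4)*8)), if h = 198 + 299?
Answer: 3*I*sqrt(493) ≈ 66.611*I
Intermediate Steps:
v(m) = m*(13 + m) (v(m) = m*(m + 13) = m*(13 + m))
h = 497
x(t, G) = -495 - G (x(t, G) = 2 - (G + 497) = 2 - (497 + G) = 2 + (-497 - G) = -495 - G)
sqrt(-v(57) + x(260, (-2 - 4)*8)) = sqrt(-57*(13 + 57) + (-495 - (-2 - 4)*8)) = sqrt(-57*70 + (-495 - (-6)*8)) = sqrt(-1*3990 + (-495 - 1*(-48))) = sqrt(-3990 + (-495 + 48)) = sqrt(-3990 - 447) = sqrt(-4437) = 3*I*sqrt(493)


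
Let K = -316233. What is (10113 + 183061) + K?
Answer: -123059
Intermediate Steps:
(10113 + 183061) + K = (10113 + 183061) - 316233 = 193174 - 316233 = -123059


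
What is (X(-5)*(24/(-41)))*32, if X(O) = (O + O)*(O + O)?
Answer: -76800/41 ≈ -1873.2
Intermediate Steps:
X(O) = 4*O² (X(O) = (2*O)*(2*O) = 4*O²)
(X(-5)*(24/(-41)))*32 = ((4*(-5)²)*(24/(-41)))*32 = ((4*25)*(24*(-1/41)))*32 = (100*(-24/41))*32 = -2400/41*32 = -76800/41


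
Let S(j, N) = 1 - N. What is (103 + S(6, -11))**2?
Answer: 13225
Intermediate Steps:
(103 + S(6, -11))**2 = (103 + (1 - 1*(-11)))**2 = (103 + (1 + 11))**2 = (103 + 12)**2 = 115**2 = 13225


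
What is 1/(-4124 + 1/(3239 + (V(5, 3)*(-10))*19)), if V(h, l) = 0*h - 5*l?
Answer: -6089/25111035 ≈ -0.00024248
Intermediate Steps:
V(h, l) = -5*l (V(h, l) = 0 - 5*l = -5*l)
1/(-4124 + 1/(3239 + (V(5, 3)*(-10))*19)) = 1/(-4124 + 1/(3239 + (-5*3*(-10))*19)) = 1/(-4124 + 1/(3239 - 15*(-10)*19)) = 1/(-4124 + 1/(3239 + 150*19)) = 1/(-4124 + 1/(3239 + 2850)) = 1/(-4124 + 1/6089) = 1/(-25111035/6089) = -6089/25111035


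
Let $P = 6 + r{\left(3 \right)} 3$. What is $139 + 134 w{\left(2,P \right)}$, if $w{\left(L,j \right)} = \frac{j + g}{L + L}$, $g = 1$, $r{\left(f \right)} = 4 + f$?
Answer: $1077$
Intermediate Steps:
$P = 27$ ($P = 6 + \left(4 + 3\right) 3 = 6 + 7 \cdot 3 = 6 + 21 = 27$)
$w{\left(L,j \right)} = \frac{1 + j}{2 L}$ ($w{\left(L,j \right)} = \frac{j + 1}{L + L} = \frac{1 + j}{2 L}$)
$139 + 134 w{\left(2,P \right)} = 139 + 134 \frac{1 + 27}{2 \cdot 2} = 139 + 134 \cdot \frac{1}{2} \cdot \frac{1}{2} \cdot 28 = 139 + 134 \cdot 7 = 139 + 938 = 1077$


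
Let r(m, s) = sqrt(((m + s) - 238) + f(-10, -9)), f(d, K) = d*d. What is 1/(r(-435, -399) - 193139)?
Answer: -193139/37302674293 - 18*I*sqrt(3)/37302674293 ≈ -5.1776e-6 - 8.3578e-10*I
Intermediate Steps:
f(d, K) = d**2
r(m, s) = sqrt(-138 + m + s) (r(m, s) = sqrt(((m + s) - 238) + (-10)**2) = sqrt((-238 + m + s) + 100) = sqrt(-138 + m + s))
1/(r(-435, -399) - 193139) = 1/(sqrt(-138 - 435 - 399) - 193139) = 1/(sqrt(-972) - 193139) = 1/(18*I*sqrt(3) - 193139) = 1/(-193139 + 18*I*sqrt(3))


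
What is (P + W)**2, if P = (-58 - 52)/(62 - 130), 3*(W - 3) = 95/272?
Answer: 14922769/665856 ≈ 22.411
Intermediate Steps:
W = 2543/816 (W = 3 + (95/272)/3 = 3 + (95*(1/272))/3 = 3 + (1/3)*(95/272) = 3 + 95/816 = 2543/816 ≈ 3.1164)
P = 55/34 (P = -110/(-68) = -110*(-1/68) = 55/34 ≈ 1.6176)
(P + W)**2 = (55/34 + 2543/816)**2 = (3863/816)**2 = 14922769/665856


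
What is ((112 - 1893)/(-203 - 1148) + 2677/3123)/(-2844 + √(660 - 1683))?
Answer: -2900466040/3792267231123 - 9178690*I*√1023/34130405080107 ≈ -0.00076484 - 8.6016e-6*I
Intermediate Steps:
((112 - 1893)/(-203 - 1148) + 2677/3123)/(-2844 + √(660 - 1683)) = (-1781/(-1351) + 2677*(1/3123))/(-2844 + √(-1023)) = (-1781*(-1/1351) + 2677/3123)/(-2844 + I*√1023) = (1781/1351 + 2677/3123)/(-2844 + I*√1023) = 9178690/(4219173*(-2844 + I*√1023))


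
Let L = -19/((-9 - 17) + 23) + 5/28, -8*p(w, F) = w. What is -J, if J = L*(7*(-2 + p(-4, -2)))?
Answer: 547/8 ≈ 68.375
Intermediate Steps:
p(w, F) = -w/8
L = 547/84 (L = -19/(-26 + 23) + 5*(1/28) = -19/(-3) + 5/28 = -19*(-1/3) + 5/28 = 19/3 + 5/28 = 547/84 ≈ 6.5119)
J = -547/8 (J = 547*(7*(-2 - 1/8*(-4)))/84 = 547*(7*(-2 + 1/2))/84 = 547*(7*(-3/2))/84 = (547/84)*(-21/2) = -547/8 ≈ -68.375)
-J = -1*(-547/8) = 547/8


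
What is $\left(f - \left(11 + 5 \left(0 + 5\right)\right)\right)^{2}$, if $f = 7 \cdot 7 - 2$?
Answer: $121$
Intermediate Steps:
$f = 47$ ($f = 49 - 2 = 47$)
$\left(f - \left(11 + 5 \left(0 + 5\right)\right)\right)^{2} = \left(47 - \left(11 + 5 \left(0 + 5\right)\right)\right)^{2} = \left(47 + \left(\left(\left(-5\right) 5 + 15\right) - 26\right)\right)^{2} = \left(47 + \left(\left(-25 + 15\right) - 26\right)\right)^{2} = \left(47 - 36\right)^{2} = 11^{2} = 121$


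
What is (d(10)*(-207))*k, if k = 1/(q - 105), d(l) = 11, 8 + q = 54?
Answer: 2277/59 ≈ 38.593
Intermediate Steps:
q = 46 (q = -8 + 54 = 46)
k = -1/59 (k = 1/(46 - 105) = 1/(-59) = -1/59 ≈ -0.016949)
(d(10)*(-207))*k = (11*(-207))*(-1/59) = -2277*(-1/59) = 2277/59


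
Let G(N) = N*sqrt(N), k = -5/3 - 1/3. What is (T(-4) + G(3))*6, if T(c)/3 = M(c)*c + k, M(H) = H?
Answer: 252 + 18*sqrt(3) ≈ 283.18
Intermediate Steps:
k = -2 (k = -5*1/3 - 1*1/3 = -5/3 - 1/3 = -2)
G(N) = N**(3/2)
T(c) = -6 + 3*c**2 (T(c) = 3*(c*c - 2) = 3*(c**2 - 2) = 3*(-2 + c**2) = -6 + 3*c**2)
(T(-4) + G(3))*6 = ((-6 + 3*(-4)**2) + 3**(3/2))*6 = ((-6 + 3*16) + 3*sqrt(3))*6 = ((-6 + 48) + 3*sqrt(3))*6 = (42 + 3*sqrt(3))*6 = 252 + 18*sqrt(3)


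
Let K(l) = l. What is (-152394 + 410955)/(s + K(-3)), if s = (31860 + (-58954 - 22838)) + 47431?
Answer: -258561/2504 ≈ -103.26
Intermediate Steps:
s = -2501 (s = (31860 - 81792) + 47431 = -49932 + 47431 = -2501)
(-152394 + 410955)/(s + K(-3)) = (-152394 + 410955)/(-2501 - 3) = 258561/(-2504) = 258561*(-1/2504) = -258561/2504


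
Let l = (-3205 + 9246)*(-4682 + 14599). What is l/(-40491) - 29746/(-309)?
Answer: -5769103729/4170573 ≈ -1383.3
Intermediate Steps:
l = 59908597 (l = 6041*9917 = 59908597)
l/(-40491) - 29746/(-309) = 59908597/(-40491) - 29746/(-309) = 59908597*(-1/40491) - 29746*(-1/309) = -59908597/40491 + 29746/309 = -5769103729/4170573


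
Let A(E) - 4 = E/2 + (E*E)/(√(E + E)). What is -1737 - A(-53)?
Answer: -3429/2 + 53*I*√106/2 ≈ -1714.5 + 272.83*I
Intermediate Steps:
A(E) = 4 + E/2 + √2*E^(3/2)/2 (A(E) = 4 + (E/2 + (E*E)/(√(E + E))) = 4 + (E*(½) + E²/(√(2*E))) = 4 + (E/2 + E²/((√2*√E))) = 4 + (E/2 + E²*(√2/(2*√E))) = 4 + (E/2 + √2*E^(3/2)/2) = 4 + E/2 + √2*E^(3/2)/2)
-1737 - A(-53) = -1737 - (4 + (½)*(-53) + √2*(-53)^(3/2)/2) = -1737 - (4 - 53/2 + √2*(-53*I*√53)/2) = -1737 - (4 - 53/2 - 53*I*√106/2) = -1737 - (-45/2 - 53*I*√106/2) = -1737 + (45/2 + 53*I*√106/2) = -3429/2 + 53*I*√106/2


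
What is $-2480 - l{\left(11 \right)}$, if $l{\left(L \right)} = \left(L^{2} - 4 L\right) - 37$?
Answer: $-2520$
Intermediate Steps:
$l{\left(L \right)} = -37 + L^{2} - 4 L$
$-2480 - l{\left(11 \right)} = -2480 - \left(-37 + 11^{2} - 44\right) = -2480 - \left(-37 + 121 - 44\right) = -2480 - 40 = -2520$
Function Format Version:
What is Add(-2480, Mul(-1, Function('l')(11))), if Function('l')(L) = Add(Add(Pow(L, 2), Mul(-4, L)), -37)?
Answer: -2520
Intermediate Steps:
Function('l')(L) = Add(-37, Pow(L, 2), Mul(-4, L))
Add(-2480, Mul(-1, Function('l')(11))) = Add(-2480, Mul(-1, Add(-37, Pow(11, 2), Mul(-4, 11)))) = Add(-2480, Mul(-1, Add(-37, 121, -44))) = Add(-2480, Mul(-1, 40)) = Add(-2480, -40) = -2520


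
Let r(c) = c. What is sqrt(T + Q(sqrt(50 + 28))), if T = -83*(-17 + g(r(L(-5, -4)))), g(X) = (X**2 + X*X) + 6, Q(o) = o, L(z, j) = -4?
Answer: sqrt(-1743 + sqrt(78)) ≈ 41.643*I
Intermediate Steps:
g(X) = 6 + 2*X**2 (g(X) = (X**2 + X**2) + 6 = 2*X**2 + 6 = 6 + 2*X**2)
T = -1743 (T = -83*(-17 + (6 + 2*(-4)**2)) = -83*(-17 + (6 + 2*16)) = -83*(-17 + (6 + 32)) = -83*(-17 + 38) = -83*21 = -1743)
sqrt(T + Q(sqrt(50 + 28))) = sqrt(-1743 + sqrt(50 + 28)) = sqrt(-1743 + sqrt(78))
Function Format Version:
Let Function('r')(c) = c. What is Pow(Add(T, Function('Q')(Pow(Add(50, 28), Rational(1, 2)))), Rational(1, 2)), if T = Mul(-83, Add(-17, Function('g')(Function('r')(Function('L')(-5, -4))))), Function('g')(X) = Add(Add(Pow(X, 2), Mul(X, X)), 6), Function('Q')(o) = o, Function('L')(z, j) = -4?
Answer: Pow(Add(-1743, Pow(78, Rational(1, 2))), Rational(1, 2)) ≈ Mul(41.643, I)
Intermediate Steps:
Function('g')(X) = Add(6, Mul(2, Pow(X, 2))) (Function('g')(X) = Add(Add(Pow(X, 2), Pow(X, 2)), 6) = Add(Mul(2, Pow(X, 2)), 6) = Add(6, Mul(2, Pow(X, 2))))
T = -1743 (T = Mul(-83, Add(-17, Add(6, Mul(2, Pow(-4, 2))))) = Mul(-83, Add(-17, Add(6, Mul(2, 16)))) = Mul(-83, Add(-17, Add(6, 32))) = Mul(-83, Add(-17, 38)) = Mul(-83, 21) = -1743)
Pow(Add(T, Function('Q')(Pow(Add(50, 28), Rational(1, 2)))), Rational(1, 2)) = Pow(Add(-1743, Pow(Add(50, 28), Rational(1, 2))), Rational(1, 2)) = Pow(Add(-1743, Pow(78, Rational(1, 2))), Rational(1, 2))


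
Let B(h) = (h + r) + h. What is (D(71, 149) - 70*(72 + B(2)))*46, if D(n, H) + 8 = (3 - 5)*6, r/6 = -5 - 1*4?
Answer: -71760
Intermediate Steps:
r = -54 (r = 6*(-5 - 1*4) = 6*(-5 - 4) = 6*(-9) = -54)
D(n, H) = -20 (D(n, H) = -8 + (3 - 5)*6 = -8 - 2*6 = -8 - 12 = -20)
B(h) = -54 + 2*h (B(h) = (h - 54) + h = (-54 + h) + h = -54 + 2*h)
(D(71, 149) - 70*(72 + B(2)))*46 = (-20 - 70*(72 + (-54 + 2*2)))*46 = (-20 - 70*(72 + (-54 + 4)))*46 = (-20 - 70*(72 - 50))*46 = (-20 - 70*22)*46 = (-20 - 1*1540)*46 = (-20 - 1540)*46 = -1560*46 = -71760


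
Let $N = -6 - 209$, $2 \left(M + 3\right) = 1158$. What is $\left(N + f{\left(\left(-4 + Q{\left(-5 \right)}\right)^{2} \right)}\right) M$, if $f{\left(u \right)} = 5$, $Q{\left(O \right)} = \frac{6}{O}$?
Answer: $-120960$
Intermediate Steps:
$M = 576$ ($M = -3 + \frac{1}{2} \cdot 1158 = -3 + 579 = 576$)
$N = -215$ ($N = -6 - 209 = -215$)
$\left(N + f{\left(\left(-4 + Q{\left(-5 \right)}\right)^{2} \right)}\right) M = \left(-215 + 5\right) 576 = \left(-210\right) 576 = -120960$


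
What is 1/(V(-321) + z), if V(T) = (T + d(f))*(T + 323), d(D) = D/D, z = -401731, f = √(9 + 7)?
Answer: -1/402371 ≈ -2.4853e-6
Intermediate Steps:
f = 4 (f = √16 = 4)
d(D) = 1
V(T) = (1 + T)*(323 + T) (V(T) = (T + 1)*(T + 323) = (1 + T)*(323 + T))
1/(V(-321) + z) = 1/((323 + (-321)² + 324*(-321)) - 401731) = 1/((323 + 103041 - 104004) - 401731) = 1/(-640 - 401731) = 1/(-402371) = -1/402371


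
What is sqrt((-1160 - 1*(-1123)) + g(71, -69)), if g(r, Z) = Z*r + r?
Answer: I*sqrt(4865) ≈ 69.75*I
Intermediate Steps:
g(r, Z) = r + Z*r
sqrt((-1160 - 1*(-1123)) + g(71, -69)) = sqrt((-1160 - 1*(-1123)) + 71*(1 - 69)) = sqrt((-1160 + 1123) + 71*(-68)) = sqrt(-37 - 4828) = sqrt(-4865) = I*sqrt(4865)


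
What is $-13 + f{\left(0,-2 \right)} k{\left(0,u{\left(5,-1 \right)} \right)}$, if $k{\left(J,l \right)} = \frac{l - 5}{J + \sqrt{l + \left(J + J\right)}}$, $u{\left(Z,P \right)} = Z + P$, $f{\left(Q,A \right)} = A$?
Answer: $-12$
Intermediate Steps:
$u{\left(Z,P \right)} = P + Z$
$k{\left(J,l \right)} = \frac{-5 + l}{J + \sqrt{l + 2 J}}$
$-13 + f{\left(0,-2 \right)} k{\left(0,u{\left(5,-1 \right)} \right)} = -13 - 2 \frac{-5 + \left(-1 + 5\right)}{0 + \sqrt{\left(-1 + 5\right) + 2 \cdot 0}} = -13 - 2 \frac{-5 + 4}{0 + \sqrt{4 + 0}} = -13 - 2 \frac{1}{0 + \sqrt{4}} \left(-1\right) = -13 - 2 \frac{1}{0 + 2} \left(-1\right) = -13 - 2 \cdot \frac{1}{2} \left(-1\right) = -13 - -1 = -13 + 1 = -12$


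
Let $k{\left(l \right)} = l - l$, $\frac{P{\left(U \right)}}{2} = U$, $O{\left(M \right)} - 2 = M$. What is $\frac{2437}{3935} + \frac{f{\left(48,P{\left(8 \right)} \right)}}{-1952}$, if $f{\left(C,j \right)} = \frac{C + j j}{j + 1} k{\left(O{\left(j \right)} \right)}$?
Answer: $\frac{2437}{3935} \approx 0.61931$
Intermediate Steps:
$O{\left(M \right)} = 2 + M$
$P{\left(U \right)} = 2 U$
$k{\left(l \right)} = 0$
$f{\left(C,j \right)} = 0$ ($f{\left(C,j \right)} = \frac{C + j j}{j + 1} \cdot 0 = \frac{C + j^{2}}{1 + j} 0 = 0$)
$\frac{2437}{3935} + \frac{f{\left(48,P{\left(8 \right)} \right)}}{-1952} = \frac{2437}{3935} + \frac{0}{-1952} = 2437 \cdot \frac{1}{3935} + 0 \left(- \frac{1}{1952}\right) = \frac{2437}{3935} + 0 = \frac{2437}{3935}$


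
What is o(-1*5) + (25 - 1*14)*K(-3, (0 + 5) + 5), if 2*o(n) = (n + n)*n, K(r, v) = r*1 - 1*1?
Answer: -19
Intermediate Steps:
K(r, v) = -1 + r (K(r, v) = r - 1 = -1 + r)
o(n) = n**2 (o(n) = ((n + n)*n)/2 = ((2*n)*n)/2 = (2*n**2)/2 = n**2)
o(-1*5) + (25 - 1*14)*K(-3, (0 + 5) + 5) = (-1*5)**2 + (25 - 1*14)*(-1 - 3) = (-5)**2 + (25 - 14)*(-4) = 25 + 11*(-4) = 25 - 44 = -19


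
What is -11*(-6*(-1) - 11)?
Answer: 55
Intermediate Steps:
-11*(-6*(-1) - 11) = -11*(6 - 11) = -11*(-5) = 55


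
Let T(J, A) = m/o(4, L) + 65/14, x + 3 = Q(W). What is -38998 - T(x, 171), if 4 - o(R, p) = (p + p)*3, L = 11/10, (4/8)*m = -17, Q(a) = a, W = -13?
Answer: -7100861/182 ≈ -39016.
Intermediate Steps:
m = -34 (m = 2*(-17) = -34)
x = -16 (x = -3 - 13 = -16)
L = 11/10 (L = 11*(1/10) = 11/10 ≈ 1.1000)
o(R, p) = 4 - 6*p (o(R, p) = 4 - (p + p)*3 = 4 - 2*p*3 = 4 - 6*p)
T(J, A) = 3225/182 (T(J, A) = -34/(4 - 6*11/10) + 65/14 = -34/(4 - 33/5) + 65*(1/14) = -34/(-13/5) + 65/14 = -34*(-5/13) + 65/14 = 170/13 + 65/14 = 3225/182)
-38998 - T(x, 171) = -38998 - 1*3225/182 = -38998 - 3225/182 = -7100861/182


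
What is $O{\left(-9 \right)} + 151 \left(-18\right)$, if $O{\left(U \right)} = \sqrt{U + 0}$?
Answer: $-2718 + 3 i \approx -2718.0 + 3.0 i$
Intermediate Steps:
$O{\left(U \right)} = \sqrt{U}$
$O{\left(-9 \right)} + 151 \left(-18\right) = \sqrt{-9} + 151 \left(-18\right) = 3 i - 2718 = -2718 + 3 i$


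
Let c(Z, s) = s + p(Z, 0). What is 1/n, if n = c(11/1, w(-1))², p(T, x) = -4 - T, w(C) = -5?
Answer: 1/400 ≈ 0.0025000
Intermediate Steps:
c(Z, s) = -4 + s - Z (c(Z, s) = s + (-4 - Z) = -4 + s - Z)
n = 400 (n = (-4 - 5 - 11/1)² = (-4 - 5 - 11)² = (-20)² = 400)
1/n = 1/400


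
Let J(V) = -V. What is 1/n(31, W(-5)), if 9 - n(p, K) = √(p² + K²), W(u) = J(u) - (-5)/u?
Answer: -9/896 - √977/896 ≈ -0.044930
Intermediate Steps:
W(u) = -u + 5/u (W(u) = -u - (-5)/u = -u + 5/u)
n(p, K) = 9 - √(K² + p²) (n(p, K) = 9 - √(p² + K²) = 9 - √(K² + p²))
1/n(31, W(-5)) = 1/(9 - √((-1*(-5) + 5/(-5))² + 31²)) = 1/(9 - √((5 + 5*(-⅕))² + 961)) = 1/(9 - √((5 - 1)² + 961)) = 1/(9 - √(4² + 961)) = 1/(9 - √(16 + 961)) = 1/(9 - √977)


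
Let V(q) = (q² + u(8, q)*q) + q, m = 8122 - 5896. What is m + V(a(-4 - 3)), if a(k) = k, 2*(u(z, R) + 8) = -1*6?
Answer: 2345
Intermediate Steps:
u(z, R) = -11 (u(z, R) = -8 + (-1*6)/2 = -8 + (½)*(-6) = -8 - 3 = -11)
m = 2226
V(q) = q² - 10*q (V(q) = (q² - 11*q) + q = q² - 10*q)
m + V(a(-4 - 3)) = 2226 + (-4 - 3)*(-10 + (-4 - 3)) = 2226 - 7*(-10 - 7) = 2226 - 7*(-17) = 2226 + 119 = 2345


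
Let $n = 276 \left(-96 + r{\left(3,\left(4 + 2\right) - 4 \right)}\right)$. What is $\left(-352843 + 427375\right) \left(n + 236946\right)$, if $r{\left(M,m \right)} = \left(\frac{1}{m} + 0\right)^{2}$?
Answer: $15690402108$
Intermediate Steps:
$r{\left(M,m \right)} = \frac{1}{m^{2}}$ ($r{\left(M,m \right)} = \left(\frac{1}{m}\right)^{2} = \frac{1}{m^{2}}$)
$n = -26427$ ($n = 276 \left(-96 + \frac{1}{\left(\left(4 + 2\right) - 4\right)^{2}}\right) = 276 \left(-96 + \frac{1}{\left(6 - 4\right)^{2}}\right) = 276 \left(-96 + \frac{1}{4}\right) = 276 \left(- \frac{383}{4}\right) = -26427$)
$\left(-352843 + 427375\right) \left(n + 236946\right) = \left(-352843 + 427375\right) \left(-26427 + 236946\right) = 74532 \cdot 210519 = 15690402108$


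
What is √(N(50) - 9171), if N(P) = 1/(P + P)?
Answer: I*√917099/10 ≈ 95.765*I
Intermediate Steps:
N(P) = 1/(2*P)
√(N(50) - 9171) = √((½)/50 - 9171) = √((½)*(1/50) - 9171) = √(1/100 - 9171) = √(-917099/100) = I*√917099/10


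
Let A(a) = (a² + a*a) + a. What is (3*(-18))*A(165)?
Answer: -2949210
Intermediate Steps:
A(a) = a + 2*a² (A(a) = (a² + a²) + a = 2*a² + a = a + 2*a²)
(3*(-18))*A(165) = (3*(-18))*(165*(1 + 2*165)) = -8910*(1 + 330) = -8910*331 = -54*54615 = -2949210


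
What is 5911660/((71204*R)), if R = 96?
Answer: 1477915/1708896 ≈ 0.86484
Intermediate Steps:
5911660/((71204*R)) = 5911660/((71204*96)) = 5911660/6835584 = 5911660*(1/6835584) = 1477915/1708896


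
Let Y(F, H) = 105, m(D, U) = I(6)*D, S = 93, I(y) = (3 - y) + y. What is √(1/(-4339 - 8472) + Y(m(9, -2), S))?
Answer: √17232767894/12811 ≈ 10.247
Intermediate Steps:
I(y) = 3
m(D, U) = 3*D
√(1/(-4339 - 8472) + Y(m(9, -2), S)) = √(1/(-4339 - 8472) + 105) = √(1/(-12811) + 105) = √(-1/12811 + 105) = √(1345154/12811) = √17232767894/12811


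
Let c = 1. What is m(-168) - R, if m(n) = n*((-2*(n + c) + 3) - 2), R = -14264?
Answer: -42016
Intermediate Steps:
m(n) = n*(-1 - 2*n) (m(n) = n*((-2*(n + 1) + 3) - 2) = n*((-2*(1 + n) + 3) - 2) = n*(((-2 - 2*n) + 3) - 2) = n*((1 - 2*n) - 2) = n*(-1 - 2*n))
m(-168) - R = -1*(-168)*(1 + 2*(-168)) - 1*(-14264) = -1*(-168)*(1 - 336) + 14264 = -1*(-168)*(-335) + 14264 = -56280 + 14264 = -42016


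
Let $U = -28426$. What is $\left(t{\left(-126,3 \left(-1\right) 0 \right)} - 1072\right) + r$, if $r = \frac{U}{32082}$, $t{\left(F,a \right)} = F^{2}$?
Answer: $\frac{237456751}{16041} \approx 14803.0$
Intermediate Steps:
$r = - \frac{14213}{16041}$ ($r = - \frac{28426}{32082} = \left(-28426\right) \frac{1}{32082} = - \frac{14213}{16041} \approx -0.88604$)
$\left(t{\left(-126,3 \left(-1\right) 0 \right)} - 1072\right) + r = \left(\left(-126\right)^{2} - 1072\right) - \frac{14213}{16041} = \left(15876 - 1072\right) - \frac{14213}{16041} = 14804 - \frac{14213}{16041} = \frac{237456751}{16041}$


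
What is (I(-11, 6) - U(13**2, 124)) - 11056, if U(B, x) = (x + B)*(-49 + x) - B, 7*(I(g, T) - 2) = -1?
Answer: -230021/7 ≈ -32860.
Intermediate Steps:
I(g, T) = 13/7 (I(g, T) = 2 + (1/7)*(-1) = 2 - 1/7 = 13/7)
U(B, x) = -B + (-49 + x)*(B + x) (U(B, x) = (B + x)*(-49 + x) - B = (-49 + x)*(B + x) - B = -B + (-49 + x)*(B + x))
(I(-11, 6) - U(13**2, 124)) - 11056 = (13/7 - (124**2 - 50*13**2 - 49*124 + 13**2*124)) - 11056 = (13/7 - (15376 - 50*169 - 6076 + 169*124)) - 11056 = (13/7 - (15376 - 8450 - 6076 + 20956)) - 11056 = (13/7 - 1*21806) - 11056 = (13/7 - 21806) - 11056 = -152629/7 - 11056 = -230021/7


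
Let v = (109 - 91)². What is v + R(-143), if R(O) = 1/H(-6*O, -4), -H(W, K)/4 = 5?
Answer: 6479/20 ≈ 323.95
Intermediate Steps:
v = 324 (v = 18² = 324)
H(W, K) = -20 (H(W, K) = -4*5 = -20)
R(O) = -1/20 (R(O) = 1/(-20) = -1/20)
v + R(-143) = 324 - 1/20 = 6479/20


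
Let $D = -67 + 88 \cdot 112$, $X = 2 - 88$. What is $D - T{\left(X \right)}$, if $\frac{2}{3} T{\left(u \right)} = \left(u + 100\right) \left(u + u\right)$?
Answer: $13401$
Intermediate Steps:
$X = -86$
$T{\left(u \right)} = 3 u \left(100 + u\right)$ ($T{\left(u \right)} = \frac{3 \left(u + 100\right) \left(u + u\right)}{2} = \frac{3 \left(100 + u\right) 2 u}{2} = \frac{3 \cdot 2 u \left(100 + u\right)}{2} = 3 u \left(100 + u\right)$)
$D = 9789$ ($D = -67 + 9856 = 9789$)
$D - T{\left(X \right)} = 9789 - 3 \left(-86\right) \left(100 - 86\right) = 9789 - 3 \left(-86\right) 14 = 9789 - -3612 = 9789 + 3612 = 13401$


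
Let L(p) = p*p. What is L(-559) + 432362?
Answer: 744843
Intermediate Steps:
L(p) = p²
L(-559) + 432362 = (-559)² + 432362 = 312481 + 432362 = 744843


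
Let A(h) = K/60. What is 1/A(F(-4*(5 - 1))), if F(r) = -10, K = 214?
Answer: 30/107 ≈ 0.28037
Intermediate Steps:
A(h) = 107/30 (A(h) = 214/60 = 214*(1/60) = 107/30)
1/A(F(-4*(5 - 1))) = 1/(107/30) = 30/107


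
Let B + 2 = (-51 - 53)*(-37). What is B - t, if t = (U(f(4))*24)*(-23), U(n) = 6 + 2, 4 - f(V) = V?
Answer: 8262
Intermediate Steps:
f(V) = 4 - V
U(n) = 8
t = -4416 (t = (8*24)*(-23) = 192*(-23) = -4416)
B = 3846 (B = -2 + (-51 - 53)*(-37) = -2 - 104*(-37) = -2 + 3848 = 3846)
B - t = 3846 - 1*(-4416) = 3846 + 4416 = 8262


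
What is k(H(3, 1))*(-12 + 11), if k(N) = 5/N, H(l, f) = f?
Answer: -5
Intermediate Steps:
k(H(3, 1))*(-12 + 11) = (5/1)*(-12 + 11) = (5*1)*(-1) = 5*(-1) = -5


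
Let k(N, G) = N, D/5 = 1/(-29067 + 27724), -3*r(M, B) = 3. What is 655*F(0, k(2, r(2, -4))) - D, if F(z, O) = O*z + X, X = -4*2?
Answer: -7037315/1343 ≈ -5240.0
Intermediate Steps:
r(M, B) = -1 (r(M, B) = -⅓*3 = -1)
X = -8
D = -5/1343 (D = 5/(-29067 + 27724) = 5/(-1343) = 5*(-1/1343) = -5/1343 ≈ -0.0037230)
F(z, O) = -8 + O*z (F(z, O) = O*z - 8 = -8 + O*z)
655*F(0, k(2, r(2, -4))) - D = 655*(-8 + 2*0) - 1*(-5/1343) = 655*(-8 + 0) + 5/1343 = 655*(-8) + 5/1343 = -5240 + 5/1343 = -7037315/1343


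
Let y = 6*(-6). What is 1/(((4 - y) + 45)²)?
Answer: 1/7225 ≈ 0.00013841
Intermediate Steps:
y = -36
1/(((4 - y) + 45)²) = 1/(((4 - 1*(-36)) + 45)²) = 1/(((4 + 36) + 45)²) = 1/((40 + 45)²) = 1/(85²) = 1/7225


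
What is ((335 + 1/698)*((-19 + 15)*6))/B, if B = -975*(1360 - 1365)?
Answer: -71948/43625 ≈ -1.6492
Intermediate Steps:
B = 4875 (B = -975*(-5) = 4875)
((335 + 1/698)*((-19 + 15)*6))/B = ((335 + 1/698)*((-19 + 15)*6))/4875 = ((335 + 1/698)*(-4*6))*(1/4875) = ((233831/698)*(-24))*(1/4875) = -2805972/349*1/4875 = -71948/43625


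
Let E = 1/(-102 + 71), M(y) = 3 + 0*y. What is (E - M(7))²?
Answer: 8836/961 ≈ 9.1946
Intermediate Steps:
M(y) = 3 (M(y) = 3 + 0 = 3)
E = -1/31 (E = 1/(-31) = -1/31 ≈ -0.032258)
(E - M(7))² = (-1/31 - 1*3)² = (-1/31 - 3)² = (-94/31)² = 8836/961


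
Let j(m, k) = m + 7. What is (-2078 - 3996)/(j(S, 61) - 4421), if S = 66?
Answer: 3037/2174 ≈ 1.3970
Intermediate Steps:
j(m, k) = 7 + m
(-2078 - 3996)/(j(S, 61) - 4421) = (-2078 - 3996)/((7 + 66) - 4421) = -6074/(73 - 4421) = -6074/(-4348) = -6074*(-1/4348) = 3037/2174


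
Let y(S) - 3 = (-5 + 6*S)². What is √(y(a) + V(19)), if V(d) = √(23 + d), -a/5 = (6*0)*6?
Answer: √(28 + √42) ≈ 5.8720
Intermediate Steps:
a = 0 (a = -5*6*0*6 = -0*6 = -5*0 = 0)
y(S) = 3 + (-5 + 6*S)²
√(y(a) + V(19)) = √((3 + (-5 + 6*0)²) + √(23 + 19)) = √((3 + (-5 + 0)²) + √42) = √((3 + (-5)²) + √42) = √((3 + 25) + √42) = √(28 + √42)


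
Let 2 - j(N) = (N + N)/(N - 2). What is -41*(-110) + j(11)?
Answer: 40586/9 ≈ 4509.6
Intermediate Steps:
j(N) = 2 - 2*N/(-2 + N) (j(N) = 2 - (N + N)/(N - 2) = 2 - 2*N/(-2 + N))
-41*(-110) + j(11) = -41*(-110) - 4/(-2 + 11) = 4510 - 4/9 = 40586/9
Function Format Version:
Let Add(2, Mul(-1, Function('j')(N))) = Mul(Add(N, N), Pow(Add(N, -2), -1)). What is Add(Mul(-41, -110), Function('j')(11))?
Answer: Rational(40586, 9) ≈ 4509.6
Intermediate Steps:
Function('j')(N) = Add(2, Mul(-2, N, Pow(Add(-2, N), -1))) (Function('j')(N) = Add(2, Mul(-1, Mul(Add(N, N), Pow(Add(N, -2), -1)))) = Add(2, Mul(-1, Mul(Mul(2, N), Pow(Add(-2, N), -1)))) = Add(2, Mul(-1, Mul(2, N, Pow(Add(-2, N), -1)))) = Add(2, Mul(-2, N, Pow(Add(-2, N), -1))))
Add(Mul(-41, -110), Function('j')(11)) = Add(Mul(-41, -110), Mul(-4, Pow(Add(-2, 11), -1))) = Add(4510, Mul(-4, Pow(9, -1))) = Add(4510, Mul(-4, Rational(1, 9))) = Add(4510, Rational(-4, 9)) = Rational(40586, 9)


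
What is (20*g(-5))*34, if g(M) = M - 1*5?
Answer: -6800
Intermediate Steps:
g(M) = -5 + M (g(M) = M - 5 = -5 + M)
(20*g(-5))*34 = (20*(-5 - 5))*34 = (20*(-10))*34 = -200*34 = -6800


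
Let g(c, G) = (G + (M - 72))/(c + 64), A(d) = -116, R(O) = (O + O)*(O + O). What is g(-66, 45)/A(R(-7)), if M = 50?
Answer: 23/232 ≈ 0.099138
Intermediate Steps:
R(O) = 4*O**2 (R(O) = (2*O)*(2*O) = 4*O**2)
g(c, G) = (-22 + G)/(64 + c) (g(c, G) = (G + (50 - 72))/(c + 64) = (G - 22)/(64 + c) = (-22 + G)/(64 + c))
g(-66, 45)/A(R(-7)) = ((-22 + 45)/(64 - 66))/(-116) = (23/(-2))*(-1/116) = -1/2*23*(-1/116) = -23/2*(-1/116) = 23/232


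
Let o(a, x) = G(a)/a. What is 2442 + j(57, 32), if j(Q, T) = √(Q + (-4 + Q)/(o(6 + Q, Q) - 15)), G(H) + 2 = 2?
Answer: 2442 + √12030/15 ≈ 2449.3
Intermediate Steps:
G(H) = 0 (G(H) = -2 + 2 = 0)
o(a, x) = 0 (o(a, x) = 0/a = 0)
j(Q, T) = √(4/15 + 14*Q/15) (j(Q, T) = √(Q + (-4 + Q)/(0 - 15)) = √(Q + (-4 + Q)/(-15)) = √(Q + (-4 + Q)*(-1/15)) = √(Q + (4/15 - Q/15)) = √(4/15 + 14*Q/15))
2442 + j(57, 32) = 2442 + √(60 + 210*57)/15 = 2442 + √(60 + 11970)/15 = 2442 + √12030/15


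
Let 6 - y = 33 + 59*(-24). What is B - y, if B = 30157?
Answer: 28768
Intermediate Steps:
y = 1389 (y = 6 - (33 + 59*(-24)) = 6 - (33 - 1416) = 6 - 1*(-1383) = 6 + 1383 = 1389)
B - y = 30157 - 1*1389 = 30157 - 1389 = 28768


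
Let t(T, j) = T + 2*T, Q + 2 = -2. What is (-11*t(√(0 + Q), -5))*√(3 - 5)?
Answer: 66*√2 ≈ 93.338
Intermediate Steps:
Q = -4 (Q = -2 - 2 = -4)
t(T, j) = 3*T
(-11*t(√(0 + Q), -5))*√(3 - 5) = (-33*√(0 - 4))*√(3 - 5) = (-33*√(-4))*√(-2) = (-33*2*I)*(I*√2) = (-66*I)*(I*√2) = 66*√2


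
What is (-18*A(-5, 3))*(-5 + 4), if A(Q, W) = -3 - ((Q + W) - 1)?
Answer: 0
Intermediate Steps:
A(Q, W) = -2 - Q - W (A(Q, W) = -3 - (-1 + Q + W) = -3 + (1 - Q - W) = -2 - Q - W)
(-18*A(-5, 3))*(-5 + 4) = (-18*(-2 - 1*(-5) - 1*3))*(-5 + 4) = -18*(-2 + 5 - 3)*(-1) = -18*0*(-1) = 0*(-1) = 0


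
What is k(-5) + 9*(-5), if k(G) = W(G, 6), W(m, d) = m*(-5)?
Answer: -20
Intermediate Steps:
W(m, d) = -5*m
k(G) = -5*G
k(-5) + 9*(-5) = -5*(-5) + 9*(-5) = 25 - 45 = -20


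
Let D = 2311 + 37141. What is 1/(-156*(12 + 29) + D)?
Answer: 1/33056 ≈ 3.0252e-5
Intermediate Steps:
D = 39452
1/(-156*(12 + 29) + D) = 1/(-156*(12 + 29) + 39452) = 1/(-156*41 + 39452) = 1/(-6396 + 39452) = 1/33056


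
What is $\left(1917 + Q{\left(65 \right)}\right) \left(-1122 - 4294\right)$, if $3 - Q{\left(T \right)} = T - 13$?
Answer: $-10117088$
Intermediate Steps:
$Q{\left(T \right)} = 16 - T$ ($Q{\left(T \right)} = 3 - \left(T - 13\right) = 3 - \left(-13 + T\right) = 16 - T$)
$\left(1917 + Q{\left(65 \right)}\right) \left(-1122 - 4294\right) = \left(1917 + \left(16 - 65\right)\right) \left(-1122 - 4294\right) = \left(1917 + \left(16 - 65\right)\right) \left(-5416\right) = \left(1917 - 49\right) \left(-5416\right) = 1868 \left(-5416\right) = -10117088$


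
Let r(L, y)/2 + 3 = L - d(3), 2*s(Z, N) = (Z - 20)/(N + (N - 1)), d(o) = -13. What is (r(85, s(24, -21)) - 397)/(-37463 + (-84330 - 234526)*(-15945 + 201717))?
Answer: 207/59234554295 ≈ 3.4946e-9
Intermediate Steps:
s(Z, N) = (-20 + Z)/(2*(-1 + 2*N)) (s(Z, N) = ((Z - 20)/(N + (N - 1)))/2 = ((-20 + Z)/(N + (-1 + N)))/2 = ((-20 + Z)/(-1 + 2*N))/2 = (-20 + Z)/(2*(-1 + 2*N)))
r(L, y) = 20 + 2*L (r(L, y) = -6 + 2*(L - 1*(-13)) = -6 + 2*(L + 13) = -6 + 2*(13 + L) = -6 + (26 + 2*L) = 20 + 2*L)
(r(85, s(24, -21)) - 397)/(-37463 + (-84330 - 234526)*(-15945 + 201717)) = ((20 + 2*85) - 397)/(-37463 + (-84330 - 234526)*(-15945 + 201717)) = ((20 + 170) - 397)/(-37463 - 318856*185772) = (190 - 397)/(-37463 - 59234516832) = -207/(-59234554295) = -207*(-1/59234554295) = 207/59234554295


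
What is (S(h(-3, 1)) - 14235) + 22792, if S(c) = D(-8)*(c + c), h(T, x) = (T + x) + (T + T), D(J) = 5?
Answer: 8477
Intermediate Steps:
h(T, x) = x + 3*T (h(T, x) = (T + x) + 2*T = x + 3*T)
S(c) = 10*c (S(c) = 5*(c + c) = 5*(2*c) = 10*c)
(S(h(-3, 1)) - 14235) + 22792 = (10*(1 + 3*(-3)) - 14235) + 22792 = (10*(1 - 9) - 14235) + 22792 = (10*(-8) - 14235) + 22792 = (-80 - 14235) + 22792 = -14315 + 22792 = 8477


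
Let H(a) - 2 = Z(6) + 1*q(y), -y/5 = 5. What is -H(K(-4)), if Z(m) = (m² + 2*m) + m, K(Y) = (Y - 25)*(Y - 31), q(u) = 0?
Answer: -56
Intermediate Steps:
y = -25 (y = -5*5 = -25)
K(Y) = (-31 + Y)*(-25 + Y) (K(Y) = (-25 + Y)*(-31 + Y) = (-31 + Y)*(-25 + Y))
Z(m) = m² + 3*m
H(a) = 56 (H(a) = 2 + (6*(3 + 6) + 1*0) = 2 + (6*9 + 0) = 2 + (54 + 0) = 2 + 54 = 56)
-H(K(-4)) = -1*56 = -56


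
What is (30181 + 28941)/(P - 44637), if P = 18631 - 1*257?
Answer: -59122/26263 ≈ -2.2512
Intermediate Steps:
P = 18374 (P = 18631 - 257 = 18374)
(30181 + 28941)/(P - 44637) = (30181 + 28941)/(18374 - 44637) = 59122/(-26263) = 59122*(-1/26263) = -59122/26263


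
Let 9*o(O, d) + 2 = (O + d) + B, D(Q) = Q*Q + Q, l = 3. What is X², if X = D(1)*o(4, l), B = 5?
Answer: 400/81 ≈ 4.9383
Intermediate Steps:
D(Q) = Q + Q² (D(Q) = Q² + Q = Q + Q²)
o(O, d) = ⅓ + O/9 + d/9 (o(O, d) = -2/9 + ((O + d) + 5)/9 = -2/9 + (5 + O + d)/9 = -2/9 + (5/9 + O/9 + d/9) = ⅓ + O/9 + d/9)
X = 20/9 (X = (1*(1 + 1))*(⅓ + (⅑)*4 + (⅑)*3) = (1*2)*(⅓ + 4/9 + ⅓) = 2*(10/9) = 20/9 ≈ 2.2222)
X² = (20/9)² = 400/81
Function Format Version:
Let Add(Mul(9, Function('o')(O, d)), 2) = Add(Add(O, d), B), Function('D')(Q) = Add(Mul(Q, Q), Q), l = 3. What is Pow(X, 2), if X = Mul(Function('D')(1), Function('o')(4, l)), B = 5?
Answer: Rational(400, 81) ≈ 4.9383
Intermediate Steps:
Function('D')(Q) = Add(Q, Pow(Q, 2)) (Function('D')(Q) = Add(Pow(Q, 2), Q) = Add(Q, Pow(Q, 2)))
Function('o')(O, d) = Add(Rational(1, 3), Mul(Rational(1, 9), O), Mul(Rational(1, 9), d)) (Function('o')(O, d) = Add(Rational(-2, 9), Mul(Rational(1, 9), Add(Add(O, d), 5))) = Add(Rational(-2, 9), Mul(Rational(1, 9), Add(5, O, d))) = Add(Rational(-2, 9), Add(Rational(5, 9), Mul(Rational(1, 9), O), Mul(Rational(1, 9), d))) = Add(Rational(1, 3), Mul(Rational(1, 9), O), Mul(Rational(1, 9), d)))
X = Rational(20, 9) (X = Mul(Mul(1, Add(1, 1)), Add(Rational(1, 3), Mul(Rational(1, 9), 4), Mul(Rational(1, 9), 3))) = Mul(Mul(1, 2), Add(Rational(1, 3), Rational(4, 9), Rational(1, 3))) = Mul(2, Rational(10, 9)) = Rational(20, 9) ≈ 2.2222)
Pow(X, 2) = Pow(Rational(20, 9), 2) = Rational(400, 81)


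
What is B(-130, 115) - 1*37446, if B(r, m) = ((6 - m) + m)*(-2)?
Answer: -37458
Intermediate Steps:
B(r, m) = -12 (B(r, m) = 6*(-2) = -12)
B(-130, 115) - 1*37446 = -12 - 1*37446 = -12 - 37446 = -37458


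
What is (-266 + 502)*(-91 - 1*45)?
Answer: -32096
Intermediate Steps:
(-266 + 502)*(-91 - 1*45) = 236*(-91 - 45) = 236*(-136) = -32096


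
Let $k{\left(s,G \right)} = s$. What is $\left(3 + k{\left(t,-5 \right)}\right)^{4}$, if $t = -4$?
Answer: $1$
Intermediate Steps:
$\left(3 + k{\left(t,-5 \right)}\right)^{4} = \left(3 - 4\right)^{4} = \left(-1\right)^{4} = 1$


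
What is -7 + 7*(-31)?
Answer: -224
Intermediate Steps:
-7 + 7*(-31) = -7 - 217 = -224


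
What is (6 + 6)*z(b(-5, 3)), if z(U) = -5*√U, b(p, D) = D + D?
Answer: -60*√6 ≈ -146.97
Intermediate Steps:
b(p, D) = 2*D
(6 + 6)*z(b(-5, 3)) = (6 + 6)*(-5*√6) = 12*(-5*√6) = -60*√6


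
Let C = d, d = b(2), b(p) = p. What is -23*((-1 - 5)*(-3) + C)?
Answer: -460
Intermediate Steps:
d = 2
C = 2
-23*((-1 - 5)*(-3) + C) = -23*((-1 - 5)*(-3) + 2) = -23*(-6*(-3) + 2) = -23*(18 + 2) = -23*20 = -460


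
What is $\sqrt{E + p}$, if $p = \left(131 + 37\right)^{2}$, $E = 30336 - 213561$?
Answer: $11 i \sqrt{1281} \approx 393.7 i$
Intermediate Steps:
$E = -183225$ ($E = 30336 - 213561 = -183225$)
$p = 28224$ ($p = 168^{2} = 28224$)
$\sqrt{E + p} = \sqrt{-183225 + 28224} = \sqrt{-155001} = 11 i \sqrt{1281}$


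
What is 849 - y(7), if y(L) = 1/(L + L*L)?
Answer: 47543/56 ≈ 848.98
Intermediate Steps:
y(L) = 1/(L + L²)
849 - y(7) = 849 - 1/(7*(1 + 7)) = 849 - 1/(7*8) = 849 - 1*1/56 = 849 - 1/56 = 47543/56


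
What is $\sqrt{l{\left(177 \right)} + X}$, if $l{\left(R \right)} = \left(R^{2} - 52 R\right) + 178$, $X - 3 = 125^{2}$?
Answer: $\sqrt{37931} \approx 194.76$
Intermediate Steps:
$X = 15628$ ($X = 3 + 125^{2} = 3 + 15625 = 15628$)
$l{\left(R \right)} = 178 + R^{2} - 52 R$
$\sqrt{l{\left(177 \right)} + X} = \sqrt{\left(178 + 177^{2} - 9204\right) + 15628} = \sqrt{\left(178 + 31329 - 9204\right) + 15628} = \sqrt{22303 + 15628} = \sqrt{37931}$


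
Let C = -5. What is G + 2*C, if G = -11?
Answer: -21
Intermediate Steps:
G + 2*C = -11 + 2*(-5) = -11 - 10 = -21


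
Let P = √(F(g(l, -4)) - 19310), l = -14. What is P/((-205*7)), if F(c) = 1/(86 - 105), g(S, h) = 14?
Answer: -I*√6970929/27265 ≈ -0.096837*I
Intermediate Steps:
F(c) = -1/19 (F(c) = 1/(-19) = -1/19)
P = I*√6970929/19 (P = √(-1/19 - 19310) = √(-366891/19) = I*√6970929/19 ≈ 138.96*I)
P/((-205*7)) = (I*√6970929/19)/((-205*7)) = (I*√6970929/19)/(-1435) = (I*√6970929/19)*(-1/1435) = -I*√6970929/27265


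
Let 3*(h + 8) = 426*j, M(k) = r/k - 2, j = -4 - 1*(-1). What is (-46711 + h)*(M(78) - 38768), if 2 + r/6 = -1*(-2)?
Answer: 1827811650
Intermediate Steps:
r = 0 (r = -12 + 6*(-1*(-2)) = -12 + 6*2 = -12 + 12 = 0)
j = -3 (j = -4 + 1 = -3)
M(k) = -2 (M(k) = 0/k - 2 = 0 - 2 = -2)
h = -434 (h = -8 + (426*(-3))/3 = -8 + (⅓)*(-1278) = -8 - 426 = -434)
(-46711 + h)*(M(78) - 38768) = (-46711 - 434)*(-2 - 38768) = -47145*(-38770) = 1827811650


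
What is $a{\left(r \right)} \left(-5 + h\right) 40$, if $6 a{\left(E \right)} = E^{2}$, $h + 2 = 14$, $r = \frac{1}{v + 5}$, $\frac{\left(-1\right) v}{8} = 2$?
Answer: $\frac{140}{363} \approx 0.38567$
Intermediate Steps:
$v = -16$ ($v = \left(-8\right) 2 = -16$)
$r = - \frac{1}{11}$ ($r = \frac{1}{-16 + 5} = \frac{1}{-11} = - \frac{1}{11} \approx -0.090909$)
$h = 12$ ($h = -2 + 14 = 12$)
$a{\left(E \right)} = \frac{E^{2}}{6}$
$a{\left(r \right)} \left(-5 + h\right) 40 = \frac{\left(- \frac{1}{11}\right)^{2}}{6} \left(-5 + 12\right) 40 = \frac{1}{6} \cdot \frac{1}{121} \cdot 7 \cdot 40 = \frac{1}{726} \cdot 7 \cdot 40 = \frac{7}{726} \cdot 40 = \frac{140}{363}$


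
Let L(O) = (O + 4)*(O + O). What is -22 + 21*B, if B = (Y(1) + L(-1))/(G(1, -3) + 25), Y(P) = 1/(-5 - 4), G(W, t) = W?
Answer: -2101/78 ≈ -26.936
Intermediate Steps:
L(O) = 2*O*(4 + O) (L(O) = (4 + O)*(2*O) = 2*O*(4 + O))
Y(P) = -⅑ (Y(P) = 1/(-9) = -⅑)
B = -55/234 (B = (-⅑ + 2*(-1)*(4 - 1))/(1 + 25) = (-⅑ + 2*(-1)*3)/26 = (-⅑ - 6)*(1/26) = -55/9*1/26 = -55/234 ≈ -0.23504)
-22 + 21*B = -22 + 21*(-55/234) = -22 - 385/78 = -2101/78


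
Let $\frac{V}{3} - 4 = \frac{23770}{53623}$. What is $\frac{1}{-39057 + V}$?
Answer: $- \frac{53623}{2093638725} \approx -2.5612 \cdot 10^{-5}$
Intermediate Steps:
$V = \frac{714786}{53623}$ ($V = 12 + 3 \cdot \frac{23770}{53623} = 12 + \frac{71310}{53623} = \frac{714786}{53623} \approx 13.33$)
$\frac{1}{-39057 + V} = \frac{1}{-39057 + \frac{714786}{53623}} = \frac{1}{- \frac{2093638725}{53623}} = - \frac{53623}{2093638725}$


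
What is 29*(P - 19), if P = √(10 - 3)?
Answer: -551 + 29*√7 ≈ -474.27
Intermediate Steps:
P = √7 ≈ 2.6458
29*(P - 19) = 29*(√7 - 19) = 29*(-19 + √7) = -551 + 29*√7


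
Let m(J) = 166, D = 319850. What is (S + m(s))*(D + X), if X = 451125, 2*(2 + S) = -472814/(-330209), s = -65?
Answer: 41933856825925/330209 ≈ 1.2699e+8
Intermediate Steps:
S = -424011/330209 (S = -2 + (-472814/(-330209))/2 = -2 + (-472814*(-1/330209))/2 = -2 + (1/2)*(472814/330209) = -2 + 236407/330209 = -424011/330209 ≈ -1.2841)
(S + m(s))*(D + X) = (-424011/330209 + 166)*(319850 + 451125) = (54390683/330209)*770975 = 41933856825925/330209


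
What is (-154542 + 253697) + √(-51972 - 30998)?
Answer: 99155 + I*√82970 ≈ 99155.0 + 288.04*I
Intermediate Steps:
(-154542 + 253697) + √(-51972 - 30998) = 99155 + √(-82970) = 99155 + I*√82970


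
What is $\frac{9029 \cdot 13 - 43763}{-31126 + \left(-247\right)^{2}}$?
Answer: $\frac{24538}{9961} \approx 2.4634$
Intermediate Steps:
$\frac{9029 \cdot 13 - 43763}{-31126 + \left(-247\right)^{2}} = \frac{117377 - 43763}{-31126 + 61009} = \frac{73614}{29883} = 73614 \cdot \frac{1}{29883} = \frac{24538}{9961}$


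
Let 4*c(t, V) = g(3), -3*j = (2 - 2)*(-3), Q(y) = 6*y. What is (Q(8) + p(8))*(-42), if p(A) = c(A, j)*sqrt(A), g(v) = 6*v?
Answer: -2016 - 378*sqrt(2) ≈ -2550.6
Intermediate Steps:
j = 0 (j = -(2 - 2)*(-3)/3 = -0*(-3) = -1/3*0 = 0)
c(t, V) = 9/2 (c(t, V) = (6*3)/4 = (1/4)*18 = 9/2)
p(A) = 9*sqrt(A)/2
(Q(8) + p(8))*(-42) = (6*8 + 9*sqrt(8)/2)*(-42) = (48 + 9*(2*sqrt(2))/2)*(-42) = (48 + 9*sqrt(2))*(-42) = -2016 - 378*sqrt(2)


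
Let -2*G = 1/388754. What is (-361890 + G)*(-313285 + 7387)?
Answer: 43035622637636829/388754 ≈ 1.1070e+11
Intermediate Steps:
G = -1/777508 (G = -1/2/388754 = -1/2*1/388754 = -1/777508 ≈ -1.2862e-6)
(-361890 + G)*(-313285 + 7387) = (-361890 - 1/777508)*(-313285 + 7387) = -281372370121/777508*(-305898) = 43035622637636829/388754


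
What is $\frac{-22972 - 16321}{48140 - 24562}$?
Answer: $- \frac{39293}{23578} \approx -1.6665$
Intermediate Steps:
$\frac{-22972 - 16321}{48140 - 24562} = \frac{-22972 - 16321}{23578} = \left(-39293\right) \frac{1}{23578} = - \frac{39293}{23578}$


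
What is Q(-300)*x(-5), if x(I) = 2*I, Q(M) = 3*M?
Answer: 9000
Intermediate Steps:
Q(-300)*x(-5) = (3*(-300))*(2*(-5)) = -900*(-10) = 9000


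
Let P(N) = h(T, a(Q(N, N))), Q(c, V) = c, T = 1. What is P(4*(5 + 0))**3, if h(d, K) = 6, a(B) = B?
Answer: 216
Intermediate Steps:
P(N) = 6
P(4*(5 + 0))**3 = 6**3 = 216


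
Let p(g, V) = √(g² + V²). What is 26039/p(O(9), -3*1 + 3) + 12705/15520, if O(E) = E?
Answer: 80847925/27936 ≈ 2894.0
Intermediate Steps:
p(g, V) = √(V² + g²)
26039/p(O(9), -3*1 + 3) + 12705/15520 = 26039/(√((-3*1 + 3)² + 9²)) + 12705/15520 = 26039/(√((-3 + 3)² + 81)) + 12705*(1/15520) = 26039/(√(0² + 81)) + 2541/3104 = 26039/(√(0 + 81)) + 2541/3104 = 26039/(√81) + 2541/3104 = 26039/9 + 2541/3104 = 80847925/27936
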